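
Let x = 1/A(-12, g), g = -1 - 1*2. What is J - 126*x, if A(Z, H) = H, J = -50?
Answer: -8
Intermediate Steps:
g = -3 (g = -1 - 2 = -3)
x = -⅓ (x = 1/(-3) = -⅓ ≈ -0.33333)
J - 126*x = -50 - 126*(-⅓) = -50 + 42 = -8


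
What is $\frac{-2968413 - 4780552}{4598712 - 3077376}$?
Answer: $- \frac{7748965}{1521336} \approx -5.0935$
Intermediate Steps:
$\frac{-2968413 - 4780552}{4598712 - 3077376} = - \frac{7748965}{1521336}$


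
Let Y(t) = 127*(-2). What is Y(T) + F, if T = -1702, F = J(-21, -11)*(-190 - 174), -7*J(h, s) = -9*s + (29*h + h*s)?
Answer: -14762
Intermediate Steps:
J(h, s) = -29*h/7 + 9*s/7 - h*s/7 (J(h, s) = -(-9*s + (29*h + h*s))/7 = -(-9*s + 29*h + h*s)/7 = -29*h/7 + 9*s/7 - h*s/7)
F = -14508 (F = (-29/7*(-21) + (9/7)*(-11) - ⅐*(-21)*(-11))*(-190 - 174) = (87 - 99/7 - 33)*(-364) = (279/7)*(-364) = -14508)
Y(t) = -254
Y(T) + F = -254 - 14508 = -14762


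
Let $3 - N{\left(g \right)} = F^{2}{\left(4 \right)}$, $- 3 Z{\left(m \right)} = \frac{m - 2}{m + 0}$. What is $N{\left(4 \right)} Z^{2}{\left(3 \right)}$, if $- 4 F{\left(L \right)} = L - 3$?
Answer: $\frac{47}{1296} \approx 0.036265$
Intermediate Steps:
$Z{\left(m \right)} = - \frac{-2 + m}{3 m}$ ($Z{\left(m \right)} = - \frac{\left(m - 2\right) \frac{1}{m + 0}}{3} = - \frac{\left(-2 + m\right) \frac{1}{m}}{3} = - \frac{\frac{1}{m} \left(-2 + m\right)}{3} = - \frac{-2 + m}{3 m}$)
$F{\left(L \right)} = \frac{3}{4} - \frac{L}{4}$ ($F{\left(L \right)} = - \frac{L - 3}{4} = - \frac{-3 + L}{4} = \frac{3}{4} - \frac{L}{4}$)
$N{\left(g \right)} = \frac{47}{16}$ ($N{\left(g \right)} = 3 - \left(\frac{3}{4} - 1\right)^{2} = 3 - \left(- \frac{1}{4}\right)^{2} = 3 - \frac{1}{16} = \frac{47}{16}$)
$N{\left(4 \right)} Z^{2}{\left(3 \right)} = \frac{47 \left(\frac{2 - 3}{3 \cdot 3}\right)^{2}}{16} = \frac{47 \left(\frac{1}{3} \cdot \frac{1}{3} \left(2 - 3\right)\right)^{2}}{16} = \frac{47 \left(\frac{1}{3} \cdot \frac{1}{3} \left(-1\right)\right)^{2}}{16} = \frac{47 \left(- \frac{1}{9}\right)^{2}}{16} = \frac{47}{16} \cdot \frac{1}{81} = \frac{47}{1296}$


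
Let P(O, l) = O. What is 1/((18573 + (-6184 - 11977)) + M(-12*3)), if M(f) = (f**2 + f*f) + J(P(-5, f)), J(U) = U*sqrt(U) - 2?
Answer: 3002/9012129 + 5*I*sqrt(5)/9012129 ≈ 0.00033311 + 1.2406e-6*I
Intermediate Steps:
J(U) = -2 + U**(3/2) (J(U) = U**(3/2) - 2 = -2 + U**(3/2))
M(f) = -2 + 2*f**2 - 5*I*sqrt(5) (M(f) = (f**2 + f*f) + (-2 + (-5)**(3/2)) = (f**2 + f**2) + (-2 - 5*I*sqrt(5)) = 2*f**2 + (-2 - 5*I*sqrt(5)) = -2 + 2*f**2 - 5*I*sqrt(5))
1/((18573 + (-6184 - 11977)) + M(-12*3)) = 1/((18573 + (-6184 - 11977)) + (-2 + 2*(-12*3)**2 - 5*I*sqrt(5))) = 1/((18573 - 18161) + (-2 + 2*(-36)**2 - 5*I*sqrt(5))) = 1/(412 + (-2 + 2*1296 - 5*I*sqrt(5))) = 1/(412 + (-2 + 2592 - 5*I*sqrt(5))) = 1/(412 + (2590 - 5*I*sqrt(5))) = 1/(3002 - 5*I*sqrt(5))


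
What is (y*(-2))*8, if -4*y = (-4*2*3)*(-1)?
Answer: 96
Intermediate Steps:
y = -6 (y = --4*2*3*(-1)/4 = -(-8*3)*(-1)/4 = -(-6)*(-1) = -¼*24 = -6)
(y*(-2))*8 = -6*(-2)*8 = 12*8 = 96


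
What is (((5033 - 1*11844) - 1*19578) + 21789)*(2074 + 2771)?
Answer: -22287000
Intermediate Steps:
(((5033 - 1*11844) - 1*19578) + 21789)*(2074 + 2771) = (((5033 - 11844) - 19578) + 21789)*4845 = ((-6811 - 19578) + 21789)*4845 = (-26389 + 21789)*4845 = -4600*4845 = -22287000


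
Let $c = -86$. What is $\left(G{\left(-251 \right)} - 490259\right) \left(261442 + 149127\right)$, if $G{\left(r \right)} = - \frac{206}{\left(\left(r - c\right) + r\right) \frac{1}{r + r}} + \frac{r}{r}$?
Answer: $- \frac{20944227067765}{104} \approx -2.0139 \cdot 10^{11}$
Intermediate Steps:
$G{\left(r \right)} = 1 - \frac{412 r}{86 + 2 r}$ ($G{\left(r \right)} = - \frac{206}{\left(\left(r - -86\right) + r\right) \frac{1}{r + r}} + \frac{r}{r} = - \frac{206}{\left(\left(r + 86\right) + r\right) \frac{1}{2 r}} + 1 = - \frac{206}{\left(\left(86 + r\right) + r\right) \frac{1}{2 r}} + 1 = - \frac{206}{\left(86 + 2 r\right) \frac{1}{2 r}} + 1 = - \frac{206}{\frac{1}{2} \frac{1}{r} \left(86 + 2 r\right)} + 1 = - 206 \frac{2 r}{86 + 2 r} + 1 = - \frac{412 r}{86 + 2 r} + 1 = 1 - \frac{412 r}{86 + 2 r}$)
$\left(G{\left(-251 \right)} - 490259\right) \left(261442 + 149127\right) = \left(\frac{43 - -51455}{43 - 251} - 490259\right) \left(261442 + 149127\right) = \left(\frac{43 + 51455}{-208} - 490259\right) 410569 = \left(\left(- \frac{1}{208}\right) 51498 - 490259\right) 410569 = \left(- \frac{25749}{104} - 490259\right) 410569 = \left(- \frac{51012685}{104}\right) 410569 = - \frac{20944227067765}{104}$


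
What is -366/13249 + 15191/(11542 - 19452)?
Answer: -204160619/104799590 ≈ -1.9481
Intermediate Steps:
-366/13249 + 15191/(11542 - 19452) = -366*1/13249 + 15191/(-7910) = -366/13249 + 15191*(-1/7910) = -366/13249 - 15191/7910 = -204160619/104799590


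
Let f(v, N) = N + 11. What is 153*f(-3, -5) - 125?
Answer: 793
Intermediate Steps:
f(v, N) = 11 + N
153*f(-3, -5) - 125 = 153*(11 - 5) - 125 = 153*6 - 125 = 918 - 125 = 793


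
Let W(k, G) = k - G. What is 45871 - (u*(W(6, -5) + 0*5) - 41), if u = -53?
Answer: 46495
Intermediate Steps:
45871 - (u*(W(6, -5) + 0*5) - 41) = 45871 - (-53*((6 - 1*(-5)) + 0*5) - 41) = 45871 - (-53*((6 + 5) + 0) - 41) = 45871 - (-53*(11 + 0) - 41) = 45871 - (-53*11 - 41) = 45871 - (-583 - 41) = 45871 - 1*(-624) = 45871 + 624 = 46495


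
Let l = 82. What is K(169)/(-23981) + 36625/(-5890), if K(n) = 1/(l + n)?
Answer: -44090868253/7090654118 ≈ -6.2182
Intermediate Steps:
K(n) = 1/(82 + n)
K(169)/(-23981) + 36625/(-5890) = 1/((82 + 169)*(-23981)) + 36625/(-5890) = -1/23981/251 + 36625*(-1/5890) = (1/251)*(-1/23981) - 7325/1178 = -1/6019231 - 7325/1178 = -44090868253/7090654118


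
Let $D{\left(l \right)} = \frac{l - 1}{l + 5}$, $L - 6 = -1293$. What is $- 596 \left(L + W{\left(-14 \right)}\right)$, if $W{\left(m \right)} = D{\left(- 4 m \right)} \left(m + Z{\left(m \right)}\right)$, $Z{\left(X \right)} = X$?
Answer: $\frac{47708012}{61} \approx 7.821 \cdot 10^{5}$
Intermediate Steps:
$L = -1287$ ($L = 6 - 1293 = -1287$)
$D{\left(l \right)} = \frac{-1 + l}{5 + l}$
$W{\left(m \right)} = \frac{2 m \left(-1 - 4 m\right)}{5 - 4 m}$ ($W{\left(m \right)} = \frac{-1 - 4 m}{5 - 4 m} \left(m + m\right) = \frac{-1 - 4 m}{5 - 4 m} 2 m = \frac{2 m \left(-1 - 4 m\right)}{5 - 4 m}$)
$- 596 \left(L + W{\left(-14 \right)}\right) = - 596 \left(-1287 + 2 \left(-14\right) \frac{1}{-5 + 4 \left(-14\right)} \left(1 + 4 \left(-14\right)\right)\right) = - 596 \left(-1287 + 2 \left(-14\right) \frac{1}{-5 - 56} \left(1 - 56\right)\right) = - 596 \left(-1287 + 2 \left(-14\right) \frac{1}{-61} \left(-55\right)\right) = - 596 \left(-1287 + 2 \left(-14\right) \left(- \frac{1}{61}\right) \left(-55\right)\right) = - 596 \left(-1287 - \frac{1540}{61}\right) = \left(-596\right) \left(- \frac{80047}{61}\right) = \frac{47708012}{61}$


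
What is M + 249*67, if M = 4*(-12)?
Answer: 16635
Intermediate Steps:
M = -48
M + 249*67 = -48 + 249*67 = -48 + 16683 = 16635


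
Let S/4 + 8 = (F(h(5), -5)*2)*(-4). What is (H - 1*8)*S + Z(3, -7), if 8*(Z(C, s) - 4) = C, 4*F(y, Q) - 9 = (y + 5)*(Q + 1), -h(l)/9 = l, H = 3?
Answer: 55395/8 ≈ 6924.4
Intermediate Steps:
h(l) = -9*l
F(y, Q) = 9/4 + (1 + Q)*(5 + y)/4 (F(y, Q) = 9/4 + ((y + 5)*(Q + 1))/4 = 9/4 + ((5 + y)*(1 + Q))/4 = 9/4 + ((1 + Q)*(5 + y))/4 = 9/4 + (1 + Q)*(5 + y)/4)
Z(C, s) = 4 + C/8
S = -1384 (S = -32 + 4*(((7/2 + (-9*5)/4 + (5/4)*(-5) + (¼)*(-5)*(-9*5))*2)*(-4)) = -32 + 4*(((7/2 + (¼)*(-45) - 25/4 + (¼)*(-5)*(-45))*2)*(-4)) = -32 + 4*(((7/2 - 45/4 - 25/4 + 225/4)*2)*(-4)) = -32 + 4*(((169/4)*2)*(-4)) = -32 + 4*((169/2)*(-4)) = -32 + 4*(-338) = -32 - 1352 = -1384)
(H - 1*8)*S + Z(3, -7) = (3 - 1*8)*(-1384) + (4 + (⅛)*3) = (3 - 8)*(-1384) + (4 + 3/8) = -5*(-1384) + 35/8 = 6920 + 35/8 = 55395/8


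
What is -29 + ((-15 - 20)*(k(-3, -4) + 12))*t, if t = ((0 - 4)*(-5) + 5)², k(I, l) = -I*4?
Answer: -525029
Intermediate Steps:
k(I, l) = -4*I
t = 625 (t = (-4*(-5) + 5)² = (20 + 5)² = 25² = 625)
-29 + ((-15 - 20)*(k(-3, -4) + 12))*t = -29 + ((-15 - 20)*(-4*(-3) + 12))*625 = -29 - 35*(12 + 12)*625 = -29 - 35*24*625 = -29 - 840*625 = -29 - 525000 = -525029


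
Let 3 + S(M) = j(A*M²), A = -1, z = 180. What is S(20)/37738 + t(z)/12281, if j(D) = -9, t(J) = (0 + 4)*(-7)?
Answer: -602018/231730189 ≈ -0.0025979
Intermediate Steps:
t(J) = -28 (t(J) = 4*(-7) = -28)
S(M) = -12 (S(M) = -3 - 9 = -12)
S(20)/37738 + t(z)/12281 = -12/37738 - 28/12281 = -12*1/37738 - 28*1/12281 = -6/18869 - 28/12281 = -602018/231730189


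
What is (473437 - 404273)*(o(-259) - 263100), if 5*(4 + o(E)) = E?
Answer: -91004538756/5 ≈ -1.8201e+10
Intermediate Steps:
o(E) = -4 + E/5
(473437 - 404273)*(o(-259) - 263100) = (473437 - 404273)*((-4 + (⅕)*(-259)) - 263100) = 69164*((-4 - 259/5) - 263100) = 69164*(-279/5 - 263100) = 69164*(-1315779/5) = -91004538756/5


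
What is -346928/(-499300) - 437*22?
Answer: -1199980818/124825 ≈ -9613.3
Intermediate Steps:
-346928/(-499300) - 437*22 = -346928*(-1/499300) - 1*9614 = 86732/124825 - 9614 = -1199980818/124825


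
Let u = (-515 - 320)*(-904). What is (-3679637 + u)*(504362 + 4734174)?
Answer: -15321654377192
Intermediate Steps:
u = 754840 (u = -835*(-904) = 754840)
(-3679637 + u)*(504362 + 4734174) = (-3679637 + 754840)*(504362 + 4734174) = -2924797*5238536 = -15321654377192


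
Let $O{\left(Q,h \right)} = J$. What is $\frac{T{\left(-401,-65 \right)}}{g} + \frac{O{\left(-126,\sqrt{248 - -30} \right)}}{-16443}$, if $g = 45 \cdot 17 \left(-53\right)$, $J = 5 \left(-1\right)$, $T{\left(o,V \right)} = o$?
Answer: $\frac{755152}{74075715} \approx 0.010194$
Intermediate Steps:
$J = -5$
$O{\left(Q,h \right)} = -5$
$g = -40545$ ($g = 765 \left(-53\right) = -40545$)
$\frac{T{\left(-401,-65 \right)}}{g} + \frac{O{\left(-126,\sqrt{248 - -30} \right)}}{-16443} = - \frac{401}{-40545} - \frac{5}{-16443} = \left(-401\right) \left(- \frac{1}{40545}\right) - - \frac{5}{16443} = \frac{401}{40545} + \frac{5}{16443} = \frac{755152}{74075715}$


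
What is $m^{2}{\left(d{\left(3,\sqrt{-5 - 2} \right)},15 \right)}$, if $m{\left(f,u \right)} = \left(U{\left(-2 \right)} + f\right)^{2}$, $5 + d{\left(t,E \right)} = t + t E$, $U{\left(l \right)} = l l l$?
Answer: $\left(10 - 3 i \sqrt{7}\right)^{4} \approx -23831.0 - 11747.0 i$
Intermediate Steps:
$U{\left(l \right)} = l^{3}$ ($U{\left(l \right)} = l^{2} l = l^{3}$)
$d{\left(t,E \right)} = -5 + t + E t$ ($d{\left(t,E \right)} = -5 + \left(t + t E\right) = -5 + \left(t + E t\right) = -5 + t + E t$)
$m{\left(f,u \right)} = \left(-8 + f\right)^{2}$ ($m{\left(f,u \right)} = \left(\left(-2\right)^{3} + f\right)^{2} = \left(-8 + f\right)^{2}$)
$m^{2}{\left(d{\left(3,\sqrt{-5 - 2} \right)},15 \right)} = \left(\left(-8 + \left(-5 + 3 + \sqrt{-5 - 2} \cdot 3\right)\right)^{2}\right)^{2} = \left(\left(-8 + \left(-5 + 3 + \sqrt{-7} \cdot 3\right)\right)^{2}\right)^{2} = \left(\left(-8 + \left(-5 + 3 + i \sqrt{7} \cdot 3\right)\right)^{2}\right)^{2} = \left(\left(-8 + \left(-5 + 3 + 3 i \sqrt{7}\right)\right)^{2}\right)^{2} = \left(\left(-8 - \left(2 - 3 i \sqrt{7}\right)\right)^{2}\right)^{2} = \left(\left(-10 + 3 i \sqrt{7}\right)^{2}\right)^{2} = \left(-10 + 3 i \sqrt{7}\right)^{4}$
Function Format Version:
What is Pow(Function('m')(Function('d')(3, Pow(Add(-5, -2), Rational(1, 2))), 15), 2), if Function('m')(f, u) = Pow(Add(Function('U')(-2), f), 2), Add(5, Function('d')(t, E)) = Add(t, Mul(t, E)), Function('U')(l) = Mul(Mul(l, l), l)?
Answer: Pow(Add(10, Mul(-3, I, Pow(7, Rational(1, 2)))), 4) ≈ Add(-23831., Mul(-11747., I))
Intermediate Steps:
Function('U')(l) = Pow(l, 3) (Function('U')(l) = Mul(Pow(l, 2), l) = Pow(l, 3))
Function('d')(t, E) = Add(-5, t, Mul(E, t)) (Function('d')(t, E) = Add(-5, Add(t, Mul(t, E))) = Add(-5, Add(t, Mul(E, t))) = Add(-5, t, Mul(E, t)))
Function('m')(f, u) = Pow(Add(-8, f), 2) (Function('m')(f, u) = Pow(Add(Pow(-2, 3), f), 2) = Pow(Add(-8, f), 2))
Pow(Function('m')(Function('d')(3, Pow(Add(-5, -2), Rational(1, 2))), 15), 2) = Pow(Pow(Add(-8, Add(-5, 3, Mul(Pow(Add(-5, -2), Rational(1, 2)), 3))), 2), 2) = Pow(Pow(Add(-8, Add(-5, 3, Mul(Pow(-7, Rational(1, 2)), 3))), 2), 2) = Pow(Pow(Add(-8, Add(-5, 3, Mul(Mul(I, Pow(7, Rational(1, 2))), 3))), 2), 2) = Pow(Pow(Add(-8, Add(-5, 3, Mul(3, I, Pow(7, Rational(1, 2))))), 2), 2) = Pow(Pow(Add(-8, Add(-2, Mul(3, I, Pow(7, Rational(1, 2))))), 2), 2) = Pow(Pow(Add(-10, Mul(3, I, Pow(7, Rational(1, 2)))), 2), 2) = Pow(Add(-10, Mul(3, I, Pow(7, Rational(1, 2)))), 4)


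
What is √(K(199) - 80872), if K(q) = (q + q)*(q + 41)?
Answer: 2*√3662 ≈ 121.03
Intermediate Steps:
K(q) = 2*q*(41 + q) (K(q) = (2*q)*(41 + q) = 2*q*(41 + q))
√(K(199) - 80872) = √(2*199*(41 + 199) - 80872) = √(2*199*240 - 80872) = √(95520 - 80872) = √14648 = 2*√3662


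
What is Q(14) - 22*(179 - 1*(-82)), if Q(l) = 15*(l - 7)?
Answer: -5637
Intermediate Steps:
Q(l) = -105 + 15*l (Q(l) = 15*(-7 + l) = -105 + 15*l)
Q(14) - 22*(179 - 1*(-82)) = (-105 + 15*14) - 22*(179 - 1*(-82)) = (-105 + 210) - 22*(179 + 82) = 105 - 22*261 = 105 - 5742 = -5637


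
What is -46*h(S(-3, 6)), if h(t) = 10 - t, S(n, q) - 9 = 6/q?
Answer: 0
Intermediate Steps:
S(n, q) = 9 + 6/q
-46*h(S(-3, 6)) = -46*(10 - (9 + 6/6)) = -46*(10 - (9 + 6*(⅙))) = -46*(10 - (9 + 1)) = -46*(10 - 1*10) = -46*(10 - 10) = -46*0 = 0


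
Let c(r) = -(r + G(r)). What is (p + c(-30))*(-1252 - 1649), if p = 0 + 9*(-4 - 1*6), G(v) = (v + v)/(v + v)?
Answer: 176961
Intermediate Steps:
G(v) = 1 (G(v) = (2*v)/((2*v)) = (2*v)*(1/(2*v)) = 1)
c(r) = -1 - r (c(r) = -(r + 1) = -(1 + r) = -1 - r)
p = -90 (p = 0 + 9*(-4 - 6) = 0 + 9*(-10) = 0 - 90 = -90)
(p + c(-30))*(-1252 - 1649) = (-90 + (-1 - 1*(-30)))*(-1252 - 1649) = (-90 + (-1 + 30))*(-2901) = (-90 + 29)*(-2901) = -61*(-2901) = 176961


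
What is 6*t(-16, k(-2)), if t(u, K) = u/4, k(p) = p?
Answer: -24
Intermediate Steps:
t(u, K) = u/4 (t(u, K) = u*(1/4) = u/4)
6*t(-16, k(-2)) = 6*((1/4)*(-16)) = 6*(-4) = -24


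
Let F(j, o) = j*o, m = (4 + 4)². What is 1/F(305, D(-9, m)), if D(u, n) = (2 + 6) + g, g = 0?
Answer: 1/2440 ≈ 0.00040984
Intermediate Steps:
m = 64 (m = 8² = 64)
D(u, n) = 8 (D(u, n) = (2 + 6) + 0 = 8 + 0 = 8)
1/F(305, D(-9, m)) = 1/(305*8) = 1/2440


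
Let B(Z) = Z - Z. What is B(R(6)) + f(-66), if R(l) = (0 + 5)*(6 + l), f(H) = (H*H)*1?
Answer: 4356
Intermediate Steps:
f(H) = H**2 (f(H) = H**2*1 = H**2)
R(l) = 30 + 5*l (R(l) = 5*(6 + l) = 30 + 5*l)
B(Z) = 0
B(R(6)) + f(-66) = 0 + (-66)**2 = 0 + 4356 = 4356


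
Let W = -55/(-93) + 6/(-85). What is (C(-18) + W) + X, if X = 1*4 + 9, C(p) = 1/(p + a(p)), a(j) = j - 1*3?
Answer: 462277/34255 ≈ 13.495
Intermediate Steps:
a(j) = -3 + j (a(j) = j - 3 = -3 + j)
W = 4117/7905 (W = -55*(-1/93) + 6*(-1/85) = 55/93 - 6/85 = 4117/7905 ≈ 0.52081)
C(p) = 1/(-3 + 2*p) (C(p) = 1/(p + (-3 + p)) = 1/(-3 + 2*p))
X = 13 (X = 4 + 9 = 13)
(C(-18) + W) + X = (1/(-3 + 2*(-18)) + 4117/7905) + 13 = (1/(-3 - 36) + 4117/7905) + 13 = (1/(-39) + 4117/7905) + 13 = (-1/39 + 4117/7905) + 13 = 16962/34255 + 13 = 462277/34255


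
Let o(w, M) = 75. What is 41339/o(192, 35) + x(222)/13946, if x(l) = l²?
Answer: 290104997/522975 ≈ 554.72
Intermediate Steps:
41339/o(192, 35) + x(222)/13946 = 41339/75 + 222²/13946 = 41339*(1/75) + 49284*(1/13946) = 41339/75 + 24642/6973 = 290104997/522975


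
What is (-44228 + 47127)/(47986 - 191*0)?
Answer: 2899/47986 ≈ 0.060413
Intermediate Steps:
(-44228 + 47127)/(47986 - 191*0) = 2899/(47986 + 0) = 2899/47986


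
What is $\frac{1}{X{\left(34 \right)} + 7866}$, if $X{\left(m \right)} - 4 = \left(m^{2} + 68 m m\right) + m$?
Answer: $\frac{1}{87668} \approx 1.1407 \cdot 10^{-5}$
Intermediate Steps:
$X{\left(m \right)} = 4 + m + 69 m^{2}$ ($X{\left(m \right)} = 4 + \left(\left(m^{2} + 68 m m\right) + m\right) = 4 + \left(\left(m^{2} + 68 m^{2}\right) + m\right) = 4 + \left(69 m^{2} + m\right) = 4 + \left(m + 69 m^{2}\right) = 4 + m + 69 m^{2}$)
$\frac{1}{X{\left(34 \right)} + 7866} = \frac{1}{\left(4 + 34 + 69 \cdot 34^{2}\right) + 7866} = \frac{1}{\left(4 + 34 + 69 \cdot 1156\right) + 7866} = \frac{1}{\left(4 + 34 + 79764\right) + 7866} = \frac{1}{79802 + 7866} = \frac{1}{87668}$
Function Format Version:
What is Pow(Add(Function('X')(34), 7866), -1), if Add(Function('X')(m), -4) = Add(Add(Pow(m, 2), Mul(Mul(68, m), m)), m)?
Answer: Rational(1, 87668) ≈ 1.1407e-5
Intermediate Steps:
Function('X')(m) = Add(4, m, Mul(69, Pow(m, 2))) (Function('X')(m) = Add(4, Add(Add(Pow(m, 2), Mul(Mul(68, m), m)), m)) = Add(4, Add(Add(Pow(m, 2), Mul(68, Pow(m, 2))), m)) = Add(4, Add(Mul(69, Pow(m, 2)), m)) = Add(4, Add(m, Mul(69, Pow(m, 2)))) = Add(4, m, Mul(69, Pow(m, 2))))
Pow(Add(Function('X')(34), 7866), -1) = Pow(Add(Add(4, 34, Mul(69, Pow(34, 2))), 7866), -1) = Pow(Add(Add(4, 34, Mul(69, 1156)), 7866), -1) = Pow(Add(Add(4, 34, 79764), 7866), -1) = Pow(Add(79802, 7866), -1) = Pow(87668, -1) = Rational(1, 87668)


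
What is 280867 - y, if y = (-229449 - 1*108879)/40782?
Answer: 1909109387/6797 ≈ 2.8088e+5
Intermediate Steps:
y = -56388/6797 (y = (-229449 - 108879)*(1/40782) = -338328*1/40782 = -56388/6797 ≈ -8.2960)
280867 - y = 280867 - 1*(-56388/6797) = 280867 + 56388/6797 = 1909109387/6797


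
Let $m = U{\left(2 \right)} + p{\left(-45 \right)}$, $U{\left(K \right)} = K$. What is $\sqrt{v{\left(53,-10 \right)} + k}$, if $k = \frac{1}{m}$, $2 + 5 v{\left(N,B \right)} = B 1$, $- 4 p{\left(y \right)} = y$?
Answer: $\frac{2 i \sqrt{40810}}{265} \approx 1.5246 i$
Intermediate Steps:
$p{\left(y \right)} = - \frac{y}{4}$
$v{\left(N,B \right)} = - \frac{2}{5} + \frac{B}{5}$ ($v{\left(N,B \right)} = - \frac{2}{5} + \frac{B 1}{5} = - \frac{2}{5} + \frac{B}{5}$)
$m = \frac{53}{4}$ ($m = 2 - - \frac{45}{4} = 2 + \frac{45}{4} = \frac{53}{4} \approx 13.25$)
$k = \frac{4}{53}$ ($k = \frac{1}{\frac{53}{4}} = \frac{4}{53} \approx 0.075472$)
$\sqrt{v{\left(53,-10 \right)} + k} = \sqrt{\left(- \frac{2}{5} + \frac{1}{5} \left(-10\right)\right) + \frac{4}{53}} = \sqrt{\left(- \frac{2}{5} - 2\right) + \frac{4}{53}} = \sqrt{- \frac{12}{5} + \frac{4}{53}} = \sqrt{- \frac{616}{265}} = \frac{2 i \sqrt{40810}}{265}$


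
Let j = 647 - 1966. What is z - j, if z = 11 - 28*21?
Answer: 742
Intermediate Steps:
j = -1319
z = -577 (z = 11 - 588 = -577)
z - j = -577 - 1*(-1319) = -577 + 1319 = 742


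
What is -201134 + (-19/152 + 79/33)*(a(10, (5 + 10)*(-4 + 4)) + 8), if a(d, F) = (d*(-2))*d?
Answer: -2217266/11 ≈ -2.0157e+5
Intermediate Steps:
a(d, F) = -2*d² (a(d, F) = (-2*d)*d = -2*d²)
-201134 + (-19/152 + 79/33)*(a(10, (5 + 10)*(-4 + 4)) + 8) = -201134 + (-19/152 + 79/33)*(-2*10² + 8) = -201134 + (-19*1/152 + 79*(1/33))*(-2*100 + 8) = -201134 + (-⅛ + 79/33)*(-200 + 8) = -201134 + (599/264)*(-192) = -201134 - 4792/11 = -2217266/11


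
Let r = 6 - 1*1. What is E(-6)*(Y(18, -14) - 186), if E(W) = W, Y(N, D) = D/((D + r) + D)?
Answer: 25584/23 ≈ 1112.3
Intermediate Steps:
r = 5 (r = 6 - 1 = 5)
Y(N, D) = D/(5 + 2*D) (Y(N, D) = D/((D + 5) + D) = D/((5 + D) + D) = D/(5 + 2*D))
E(-6)*(Y(18, -14) - 186) = -6*(-14/(5 + 2*(-14)) - 186) = -6*(-14/(5 - 28) - 186) = -6*(-14/(-23) - 186) = -6*(-14*(-1/23) - 186) = -6*(14/23 - 186) = -6*(-4264/23) = 25584/23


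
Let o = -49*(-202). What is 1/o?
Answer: 1/9898 ≈ 0.00010103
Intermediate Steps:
o = 9898
1/o = 1/9898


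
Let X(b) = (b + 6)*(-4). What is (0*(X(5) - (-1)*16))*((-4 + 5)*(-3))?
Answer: 0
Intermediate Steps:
X(b) = -24 - 4*b (X(b) = (6 + b)*(-4) = -24 - 4*b)
(0*(X(5) - (-1)*16))*((-4 + 5)*(-3)) = (0*((-24 - 4*5) - (-1)*16))*((-4 + 5)*(-3)) = (0*((-24 - 20) - 1*(-16)))*(1*(-3)) = (0*(-44 + 16))*(-3) = (0*(-28))*(-3) = 0*(-3) = 0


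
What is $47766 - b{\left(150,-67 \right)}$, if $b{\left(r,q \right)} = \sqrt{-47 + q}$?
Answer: $47766 - i \sqrt{114} \approx 47766.0 - 10.677 i$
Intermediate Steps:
$47766 - b{\left(150,-67 \right)} = 47766 - \sqrt{-47 - 67} = 47766 - \sqrt{-114} = 47766 - i \sqrt{114}$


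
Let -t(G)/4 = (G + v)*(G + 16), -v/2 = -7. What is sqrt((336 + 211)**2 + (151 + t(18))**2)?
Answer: sqrt(17947610) ≈ 4236.5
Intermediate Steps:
v = 14 (v = -2*(-7) = 14)
t(G) = -4*(14 + G)*(16 + G) (t(G) = -4*(G + 14)*(G + 16) = -4*(14 + G)*(16 + G))
sqrt((336 + 211)**2 + (151 + t(18))**2) = sqrt((336 + 211)**2 + (151 + (-896 - 120*18 - 4*18**2))**2) = sqrt(547**2 + (151 + (-896 - 2160 - 4*324))**2) = sqrt(299209 + (151 + (-896 - 2160 - 1296))**2) = sqrt(299209 + (151 - 4352)**2) = sqrt(299209 + (-4201)**2) = sqrt(299209 + 17648401) = sqrt(17947610)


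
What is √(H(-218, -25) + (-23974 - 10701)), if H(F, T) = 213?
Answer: I*√34462 ≈ 185.64*I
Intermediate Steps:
√(H(-218, -25) + (-23974 - 10701)) = √(213 + (-23974 - 10701)) = √(213 - 34675) = √(-34462) = I*√34462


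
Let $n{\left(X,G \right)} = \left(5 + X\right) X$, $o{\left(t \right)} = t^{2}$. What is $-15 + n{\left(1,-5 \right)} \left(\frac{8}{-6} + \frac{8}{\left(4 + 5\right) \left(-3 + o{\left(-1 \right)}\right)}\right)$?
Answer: $- \frac{77}{3} \approx -25.667$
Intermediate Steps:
$n{\left(X,G \right)} = X \left(5 + X\right)$
$-15 + n{\left(1,-5 \right)} \left(\frac{8}{-6} + \frac{8}{\left(4 + 5\right) \left(-3 + o{\left(-1 \right)}\right)}\right) = -15 + 1 \left(5 + 1\right) \left(\frac{8}{-6} + \frac{8}{\left(4 + 5\right) \left(-3 + \left(-1\right)^{2}\right)}\right) = -15 + 1 \cdot 6 \left(8 \left(- \frac{1}{6}\right) + \frac{8}{9 \left(-3 + 1\right)}\right) = -15 + 6 \left(- \frac{4}{3} + \frac{8}{9 \left(-2\right)}\right) = -15 + 6 \left(- \frac{4}{3} + \frac{8}{-18}\right) = -15 + 6 \left(- \frac{4}{3} + 8 \left(- \frac{1}{18}\right)\right) = -15 + 6 \left(- \frac{4}{3} - \frac{4}{9}\right) = -15 + 6 \left(- \frac{16}{9}\right) = -15 - \frac{32}{3} = - \frac{77}{3}$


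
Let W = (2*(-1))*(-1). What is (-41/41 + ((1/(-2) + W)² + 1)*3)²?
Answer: 1225/16 ≈ 76.563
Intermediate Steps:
W = 2 (W = -2*(-1) = 2)
(-41/41 + ((1/(-2) + W)² + 1)*3)² = (-41/41 + ((1/(-2) + 2)² + 1)*3)² = (-41*1/41 + ((-½ + 2)² + 1)*3)² = (-1 + ((3/2)² + 1)*3)² = (-1 + (9/4 + 1)*3)² = (-1 + (13/4)*3)² = (-1 + 39/4)² = (35/4)² = 1225/16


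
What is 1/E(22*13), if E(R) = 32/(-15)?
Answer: -15/32 ≈ -0.46875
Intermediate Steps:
E(R) = -32/15 (E(R) = 32*(-1/15) = -32/15)
1/E(22*13) = 1/(-32/15) = -15/32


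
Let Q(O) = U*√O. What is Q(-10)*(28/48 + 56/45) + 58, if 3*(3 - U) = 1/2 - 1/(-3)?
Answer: 58 + 16121*I*√10/3240 ≈ 58.0 + 15.734*I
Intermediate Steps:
U = 49/18 (U = 3 - (1/2 - 1/(-3))/3 = 3 - (1*(½) - 1*(-⅓))/3 = 3 - (½ + ⅓)/3 = 3 - ⅓*⅚ = 3 - 5/18 = 49/18 ≈ 2.7222)
Q(O) = 49*√O/18
Q(-10)*(28/48 + 56/45) + 58 = (49*√(-10)/18)*(28/48 + 56/45) + 58 = (49*(I*√10)/18)*(28*(1/48) + 56*(1/45)) + 58 = (49*I*√10/18)*(7/12 + 56/45) + 58 = (49*I*√10/18)*(329/180) + 58 = 16121*I*√10/3240 + 58 = 58 + 16121*I*√10/3240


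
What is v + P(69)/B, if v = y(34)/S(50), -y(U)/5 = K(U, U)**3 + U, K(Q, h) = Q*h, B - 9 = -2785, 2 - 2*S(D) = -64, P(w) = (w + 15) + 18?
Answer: -10720942884683/45804 ≈ -2.3406e+8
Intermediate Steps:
P(w) = 33 + w (P(w) = (15 + w) + 18 = 33 + w)
S(D) = 33 (S(D) = 1 - 1/2*(-64) = 1 + 32 = 33)
B = -2776 (B = 9 - 2785 = -2776)
y(U) = -5*U - 5*U**6 (y(U) = -5*((U*U)**3 + U) = -5*((U**2)**3 + U) = -5*(U**6 + U) = -5*(U + U**6) = -5*U - 5*U**6)
v = -7724022250/33 (v = (5*34*(-1 - 1*34**5))/33 = (5*34*(-1 - 1*45435424))*(1/33) = (5*34*(-1 - 45435424))*(1/33) = (5*34*(-45435425))*(1/33) = -7724022250*1/33 = -7724022250/33 ≈ -2.3406e+8)
v + P(69)/B = -7724022250/33 + (33 + 69)/(-2776) = -7724022250/33 + 102*(-1/2776) = -7724022250/33 - 51/1388 = -10720942884683/45804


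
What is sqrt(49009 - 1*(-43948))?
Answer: sqrt(92957) ≈ 304.89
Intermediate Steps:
sqrt(49009 - 1*(-43948)) = sqrt(49009 + 43948) = sqrt(92957)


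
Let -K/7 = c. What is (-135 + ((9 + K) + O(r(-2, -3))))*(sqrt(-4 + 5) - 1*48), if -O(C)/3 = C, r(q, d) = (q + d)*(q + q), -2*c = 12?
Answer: 6768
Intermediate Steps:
c = -6 (c = -1/2*12 = -6)
r(q, d) = 2*q*(d + q) (r(q, d) = (d + q)*(2*q) = 2*q*(d + q))
O(C) = -3*C
K = 42 (K = -7*(-6) = 42)
(-135 + ((9 + K) + O(r(-2, -3))))*(sqrt(-4 + 5) - 1*48) = (-135 + ((9 + 42) - 6*(-2)*(-3 - 2)))*(sqrt(-4 + 5) - 1*48) = (-135 + (51 - 6*(-2)*(-5)))*(sqrt(1) - 48) = (-135 + (51 - 3*20))*(1 - 48) = (-135 + (51 - 60))*(-47) = (-135 - 9)*(-47) = -144*(-47) = 6768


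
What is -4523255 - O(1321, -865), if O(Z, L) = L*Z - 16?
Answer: -3380574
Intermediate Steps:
O(Z, L) = -16 + L*Z
-4523255 - O(1321, -865) = -4523255 - (-16 - 865*1321) = -4523255 - (-16 - 1142665) = -4523255 - 1*(-1142681) = -4523255 + 1142681 = -3380574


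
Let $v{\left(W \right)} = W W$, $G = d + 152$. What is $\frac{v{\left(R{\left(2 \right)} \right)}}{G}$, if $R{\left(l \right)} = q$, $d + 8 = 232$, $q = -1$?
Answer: $\frac{1}{376} \approx 0.0026596$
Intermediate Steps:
$d = 224$ ($d = -8 + 232 = 224$)
$R{\left(l \right)} = -1$
$G = 376$ ($G = 224 + 152 = 376$)
$v{\left(W \right)} = W^{2}$
$\frac{v{\left(R{\left(2 \right)} \right)}}{G} = \frac{\left(-1\right)^{2}}{376} = 1 \cdot \frac{1}{376} = \frac{1}{376}$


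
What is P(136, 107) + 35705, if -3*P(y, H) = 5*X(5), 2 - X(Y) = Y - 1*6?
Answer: 35700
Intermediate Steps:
X(Y) = 8 - Y (X(Y) = 2 - (Y - 1*6) = 2 - (Y - 6) = 2 - (-6 + Y) = 2 + (6 - Y) = 8 - Y)
P(y, H) = -5 (P(y, H) = -5*(8 - 1*5)/3 = -5*(8 - 5)/3 = -5*3/3 = -⅓*15 = -5)
P(136, 107) + 35705 = -5 + 35705 = 35700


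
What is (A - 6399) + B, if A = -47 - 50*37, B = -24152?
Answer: -32448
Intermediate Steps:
A = -1897 (A = -47 - 1850 = -1897)
(A - 6399) + B = (-1897 - 6399) - 24152 = -8296 - 24152 = -32448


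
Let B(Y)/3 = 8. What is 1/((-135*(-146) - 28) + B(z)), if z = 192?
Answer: 1/19706 ≈ 5.0746e-5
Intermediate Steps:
B(Y) = 24 (B(Y) = 3*8 = 24)
1/((-135*(-146) - 28) + B(z)) = 1/((-135*(-146) - 28) + 24) = 1/((19710 - 28) + 24) = 1/(19682 + 24) = 1/19706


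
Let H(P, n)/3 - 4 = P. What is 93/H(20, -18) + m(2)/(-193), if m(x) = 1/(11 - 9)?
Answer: 5971/4632 ≈ 1.2891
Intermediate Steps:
m(x) = ½ (m(x) = 1/2 = ½)
H(P, n) = 12 + 3*P
93/H(20, -18) + m(2)/(-193) = 93/(12 + 3*20) + (½)/(-193) = 93/(12 + 60) + (½)*(-1/193) = 93/72 - 1/386 = 93*(1/72) - 1/386 = 31/24 - 1/386 = 5971/4632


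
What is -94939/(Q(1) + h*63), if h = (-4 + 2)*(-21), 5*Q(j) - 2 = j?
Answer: -474695/13233 ≈ -35.872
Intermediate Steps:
Q(j) = 2/5 + j/5
h = 42 (h = -2*(-21) = 42)
-94939/(Q(1) + h*63) = -94939/((2/5 + (1/5)*1) + 42*63) = -94939/((2/5 + 1/5) + 2646) = -94939/(3/5 + 2646) = -94939/13233/5 = -94939*5/13233 = -474695/13233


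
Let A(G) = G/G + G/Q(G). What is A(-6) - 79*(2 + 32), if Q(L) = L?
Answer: -2684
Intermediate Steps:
A(G) = 2 (A(G) = G/G + G/G = 1 + 1 = 2)
A(-6) - 79*(2 + 32) = 2 - 79*(2 + 32) = 2 - 79*34 = 2 - 2686 = -2684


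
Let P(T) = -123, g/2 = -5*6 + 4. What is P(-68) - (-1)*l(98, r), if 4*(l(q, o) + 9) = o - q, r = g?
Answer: -339/2 ≈ -169.50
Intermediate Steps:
g = -52 (g = 2*(-5*6 + 4) = 2*(-30 + 4) = 2*(-26) = -52)
r = -52
l(q, o) = -9 - q/4 + o/4 (l(q, o) = -9 + (o - q)/4 = -9 + (-q/4 + o/4) = -9 - q/4 + o/4)
P(-68) - (-1)*l(98, r) = -123 - (-1)*(-9 - ¼*98 + (¼)*(-52)) = -123 - (-1)*(-9 - 49/2 - 13) = -123 - (-1)*(-93)/2 = -123 - 1*93/2 = -123 - 93/2 = -339/2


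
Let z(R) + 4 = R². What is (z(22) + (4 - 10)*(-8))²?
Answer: 278784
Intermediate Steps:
z(R) = -4 + R²
(z(22) + (4 - 10)*(-8))² = ((-4 + 22²) + (4 - 10)*(-8))² = ((-4 + 484) - 6*(-8))² = (480 + 48)² = 528² = 278784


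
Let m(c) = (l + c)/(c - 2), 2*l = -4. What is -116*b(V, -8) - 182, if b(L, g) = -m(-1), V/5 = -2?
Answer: -66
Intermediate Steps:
l = -2 (l = (1/2)*(-4) = -2)
m(c) = 1 (m(c) = (-2 + c)/(c - 2) = (-2 + c)/(-2 + c) = 1)
V = -10 (V = 5*(-2) = -10)
b(L, g) = -1 (b(L, g) = -1*1 = -1)
-116*b(V, -8) - 182 = -116*(-1) - 182 = 116 - 182 = -66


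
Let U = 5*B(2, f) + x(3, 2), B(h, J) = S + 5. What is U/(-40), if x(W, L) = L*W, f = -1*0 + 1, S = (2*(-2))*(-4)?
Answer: -111/40 ≈ -2.7750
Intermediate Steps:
S = 16 (S = -4*(-4) = 16)
f = 1 (f = 0 + 1 = 1)
B(h, J) = 21 (B(h, J) = 16 + 5 = 21)
U = 111 (U = 5*21 + 2*3 = 105 + 6 = 111)
U/(-40) = 111/(-40) = 111*(-1/40) = -111/40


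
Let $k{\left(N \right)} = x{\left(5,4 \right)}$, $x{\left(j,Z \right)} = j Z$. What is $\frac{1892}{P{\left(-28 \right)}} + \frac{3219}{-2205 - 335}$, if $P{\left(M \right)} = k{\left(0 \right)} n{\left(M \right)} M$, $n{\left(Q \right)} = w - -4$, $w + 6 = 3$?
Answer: $- \frac{20651}{4445} \approx -4.6459$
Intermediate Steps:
$x{\left(j,Z \right)} = Z j$
$k{\left(N \right)} = 20$ ($k{\left(N \right)} = 4 \cdot 5 = 20$)
$w = -3$ ($w = -6 + 3 = -3$)
$n{\left(Q \right)} = 1$ ($n{\left(Q \right)} = -3 - -4 = -3 + 4 = 1$)
$P{\left(M \right)} = 20 M$ ($P{\left(M \right)} = 20 \cdot 1 M = 20 M$)
$\frac{1892}{P{\left(-28 \right)}} + \frac{3219}{-2205 - 335} = \frac{1892}{20 \left(-28\right)} + \frac{3219}{-2205 - 335} = \frac{1892}{-560} + \frac{3219}{-2540} = 1892 \left(- \frac{1}{560}\right) + 3219 \left(- \frac{1}{2540}\right) = - \frac{473}{140} - \frac{3219}{2540} = - \frac{20651}{4445}$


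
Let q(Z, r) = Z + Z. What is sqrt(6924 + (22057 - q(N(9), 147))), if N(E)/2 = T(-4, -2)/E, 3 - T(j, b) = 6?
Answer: sqrt(260841)/3 ≈ 170.24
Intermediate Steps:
T(j, b) = -3 (T(j, b) = 3 - 1*6 = 3 - 6 = -3)
N(E) = -6/E (N(E) = 2*(-3/E) = -6/E)
q(Z, r) = 2*Z
sqrt(6924 + (22057 - q(N(9), 147))) = sqrt(6924 + (22057 - 2*(-6/9))) = sqrt(6924 + (22057 - 2*(-6*1/9))) = sqrt(6924 + (22057 - 2*(-2)/3)) = sqrt(6924 + (22057 - 1*(-4/3))) = sqrt(6924 + (22057 + 4/3)) = sqrt(6924 + 66175/3) = sqrt(86947/3) = sqrt(260841)/3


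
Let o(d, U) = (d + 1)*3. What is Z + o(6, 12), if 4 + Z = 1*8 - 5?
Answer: 20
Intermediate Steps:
o(d, U) = 3 + 3*d (o(d, U) = (1 + d)*3 = 3 + 3*d)
Z = -1 (Z = -4 + (1*8 - 5) = -4 + (8 - 5) = -4 + 3 = -1)
Z + o(6, 12) = -1 + (3 + 3*6) = -1 + (3 + 18) = -1 + 21 = 20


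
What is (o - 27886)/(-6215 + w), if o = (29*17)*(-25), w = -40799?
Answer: 40211/47014 ≈ 0.85530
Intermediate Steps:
o = -12325 (o = 493*(-25) = -12325)
(o - 27886)/(-6215 + w) = (-12325 - 27886)/(-6215 - 40799) = -40211/(-47014) = -40211*(-1/47014) = 40211/47014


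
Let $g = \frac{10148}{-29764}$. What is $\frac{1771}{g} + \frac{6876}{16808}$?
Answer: $- \frac{289893409}{55814} \approx -5193.9$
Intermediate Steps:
$g = - \frac{2537}{7441}$ ($g = 10148 \left(- \frac{1}{29764}\right) = - \frac{2537}{7441} \approx -0.34095$)
$\frac{1771}{g} + \frac{6876}{16808} = \frac{1771}{- \frac{2537}{7441}} + \frac{6876}{16808} = 1771 \left(- \frac{7441}{2537}\right) + 6876 \cdot \frac{1}{16808} = - \frac{13178011}{2537} + \frac{9}{22} = - \frac{289893409}{55814}$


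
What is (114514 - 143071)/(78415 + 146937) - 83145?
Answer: -18736920597/225352 ≈ -83145.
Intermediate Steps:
(114514 - 143071)/(78415 + 146937) - 83145 = -28557/225352 - 83145 = -18736920597/225352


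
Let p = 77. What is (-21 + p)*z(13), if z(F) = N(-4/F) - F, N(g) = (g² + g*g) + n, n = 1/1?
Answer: -111776/169 ≈ -661.40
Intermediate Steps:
n = 1
N(g) = 1 + 2*g² (N(g) = (g² + g*g) + 1 = (g² + g²) + 1 = 2*g² + 1 = 1 + 2*g²)
z(F) = 1 - F + 32/F² (z(F) = (1 + 2*(-4/F)²) - F = (1 + 2*(16/F²)) - F = (1 + 32/F²) - F = 1 - F + 32/F²)
(-21 + p)*z(13) = (-21 + 77)*(1 - 1*13 + 32/13²) = 56*(1 - 13 + 32*(1/169)) = 56*(1 - 13 + 32/169) = 56*(-1996/169) = -111776/169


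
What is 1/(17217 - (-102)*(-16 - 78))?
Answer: 1/7629 ≈ 0.00013108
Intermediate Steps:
1/(17217 - (-102)*(-16 - 78)) = 1/(17217 - (-102)*(-94)) = 1/(17217 - 1*9588) = 1/(17217 - 9588) = 1/7629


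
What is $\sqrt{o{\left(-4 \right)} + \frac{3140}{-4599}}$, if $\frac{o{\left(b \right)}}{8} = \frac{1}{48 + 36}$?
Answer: $\frac{i \sqrt{28178}}{219} \approx 0.7665 i$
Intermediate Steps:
$o{\left(b \right)} = \frac{2}{21}$ ($o{\left(b \right)} = \frac{8}{48 + 36} = \frac{8}{84} = 8 \cdot \frac{1}{84} = \frac{2}{21}$)
$\sqrt{o{\left(-4 \right)} + \frac{3140}{-4599}} = \sqrt{\frac{2}{21} + \frac{3140}{-4599}} = \sqrt{\frac{2}{21} + 3140 \left(- \frac{1}{4599}\right)} = \sqrt{\frac{2}{21} - \frac{3140}{4599}} = \sqrt{- \frac{386}{657}} = \frac{i \sqrt{28178}}{219}$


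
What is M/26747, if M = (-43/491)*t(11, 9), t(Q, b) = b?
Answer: -387/13132777 ≈ -2.9468e-5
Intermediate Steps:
M = -387/491 (M = -43/491*9 = -387/491 ≈ -0.78819)
M/26747 = -387/491/26747 = -387/491*1/26747 = -387/13132777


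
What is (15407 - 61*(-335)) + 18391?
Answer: 54233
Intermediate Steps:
(15407 - 61*(-335)) + 18391 = (15407 + 20435) + 18391 = 35842 + 18391 = 54233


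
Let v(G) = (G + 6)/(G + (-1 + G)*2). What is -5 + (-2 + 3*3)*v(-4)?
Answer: -6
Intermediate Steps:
v(G) = (6 + G)/(-2 + 3*G) (v(G) = (6 + G)/(G + (-2 + 2*G)) = (6 + G)/(-2 + 3*G))
-5 + (-2 + 3*3)*v(-4) = -5 + (-2 + 3*3)*((6 - 4)/(-2 + 3*(-4))) = -5 + (-2 + 9)*(2/(-2 - 12)) = -5 + 7*(2/(-14)) = -5 + 7*(-1/14*2) = -5 + 7*(-⅐) = -5 - 1 = -6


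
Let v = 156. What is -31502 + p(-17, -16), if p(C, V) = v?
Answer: -31346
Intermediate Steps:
p(C, V) = 156
-31502 + p(-17, -16) = -31502 + 156 = -31346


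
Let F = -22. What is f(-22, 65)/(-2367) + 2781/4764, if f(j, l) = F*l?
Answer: 4465049/3758796 ≈ 1.1879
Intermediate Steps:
f(j, l) = -22*l
f(-22, 65)/(-2367) + 2781/4764 = -22*65/(-2367) + 2781/4764 = -1430*(-1/2367) + 2781*(1/4764) = 1430/2367 + 927/1588 = 4465049/3758796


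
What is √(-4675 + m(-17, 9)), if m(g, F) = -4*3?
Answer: I*√4687 ≈ 68.462*I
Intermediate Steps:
m(g, F) = -12
√(-4675 + m(-17, 9)) = √(-4675 - 12) = √(-4687) = I*√4687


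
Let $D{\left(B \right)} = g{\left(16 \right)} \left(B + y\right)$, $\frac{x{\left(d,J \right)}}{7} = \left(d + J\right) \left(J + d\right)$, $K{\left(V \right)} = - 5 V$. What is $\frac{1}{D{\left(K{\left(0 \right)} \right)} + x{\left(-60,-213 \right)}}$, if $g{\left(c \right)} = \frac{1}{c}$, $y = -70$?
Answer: $\frac{8}{4173589} \approx 1.9168 \cdot 10^{-6}$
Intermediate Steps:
$x{\left(d,J \right)} = 7 \left(J + d\right)^{2}$ ($x{\left(d,J \right)} = 7 \left(d + J\right) \left(J + d\right) = 7 \left(J + d\right) \left(J + d\right) = 7 \left(J + d\right)^{2}$)
$D{\left(B \right)} = - \frac{35}{8} + \frac{B}{16}$ ($D{\left(B \right)} = \frac{B - 70}{16} = \frac{-70 + B}{16} = - \frac{35}{8} + \frac{B}{16}$)
$\frac{1}{D{\left(K{\left(0 \right)} \right)} + x{\left(-60,-213 \right)}} = \frac{1}{\left(- \frac{35}{8} + \frac{\left(-5\right) 0}{16}\right) + 7 \left(-213 - 60\right)^{2}} = \frac{1}{\left(- \frac{35}{8} + \frac{1}{16} \cdot 0\right) + 7 \left(-273\right)^{2}} = \frac{1}{\left(- \frac{35}{8} + 0\right) + 7 \cdot 74529} = \frac{1}{- \frac{35}{8} + 521703} = \frac{1}{\frac{4173589}{8}} = \frac{8}{4173589}$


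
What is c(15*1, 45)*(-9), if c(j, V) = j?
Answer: -135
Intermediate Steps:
c(15*1, 45)*(-9) = (15*1)*(-9) = 15*(-9) = -135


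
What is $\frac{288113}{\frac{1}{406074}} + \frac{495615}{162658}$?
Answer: $\frac{19030204975661811}{162658} \approx 1.17 \cdot 10^{11}$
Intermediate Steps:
$\frac{288113}{\frac{1}{406074}} + \frac{495615}{162658} = 288113 \frac{1}{\frac{1}{406074}} + 495615 \cdot \frac{1}{162658} = 288113 \cdot 406074 + \frac{495615}{162658} = 116995198362 + \frac{495615}{162658} = \frac{19030204975661811}{162658}$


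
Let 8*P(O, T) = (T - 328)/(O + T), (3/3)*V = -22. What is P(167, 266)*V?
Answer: 341/866 ≈ 0.39376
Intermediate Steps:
V = -22
P(O, T) = (-328 + T)/(8*(O + T)) (P(O, T) = ((T - 328)/(O + T))/8 = ((-328 + T)/(O + T))/8 = (-328 + T)/(8*(O + T)))
P(167, 266)*V = ((-41 + (1/8)*266)/(167 + 266))*(-22) = ((-41 + 133/4)/433)*(-22) = ((1/433)*(-31/4))*(-22) = -31/1732*(-22) = 341/866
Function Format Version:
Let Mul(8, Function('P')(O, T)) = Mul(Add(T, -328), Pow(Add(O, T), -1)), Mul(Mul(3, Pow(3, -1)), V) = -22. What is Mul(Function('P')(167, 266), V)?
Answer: Rational(341, 866) ≈ 0.39376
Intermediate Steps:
V = -22
Function('P')(O, T) = Mul(Rational(1, 8), Pow(Add(O, T), -1), Add(-328, T)) (Function('P')(O, T) = Mul(Rational(1, 8), Mul(Add(T, -328), Pow(Add(O, T), -1))) = Mul(Rational(1, 8), Mul(Add(-328, T), Pow(Add(O, T), -1))) = Mul(Rational(1, 8), Mul(Pow(Add(O, T), -1), Add(-328, T))) = Mul(Rational(1, 8), Pow(Add(O, T), -1), Add(-328, T)))
Mul(Function('P')(167, 266), V) = Mul(Mul(Pow(Add(167, 266), -1), Add(-41, Mul(Rational(1, 8), 266))), -22) = Mul(Mul(Pow(433, -1), Add(-41, Rational(133, 4))), -22) = Mul(Mul(Rational(1, 433), Rational(-31, 4)), -22) = Mul(Rational(-31, 1732), -22) = Rational(341, 866)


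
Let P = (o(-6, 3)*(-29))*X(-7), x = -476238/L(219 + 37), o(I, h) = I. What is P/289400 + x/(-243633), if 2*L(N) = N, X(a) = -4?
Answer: 2419135427/188019707200 ≈ 0.012866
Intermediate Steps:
L(N) = N/2
x = -238119/64 (x = -476238*2/(219 + 37) = -476238/((½)*256) = -476238/128 = -476238*1/128 = -238119/64 ≈ -3720.6)
P = -696 (P = -6*(-29)*(-4) = 174*(-4) = -696)
P/289400 + x/(-243633) = -696/289400 - 238119/64/(-243633) = -696*1/289400 - 238119/64*(-1/243633) = -87/36175 + 79373/5197504 = 2419135427/188019707200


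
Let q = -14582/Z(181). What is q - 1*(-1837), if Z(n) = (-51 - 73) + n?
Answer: 90127/57 ≈ 1581.2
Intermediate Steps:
Z(n) = -124 + n
q = -14582/57 (q = -14582/(-124 + 181) = -14582/57 ≈ -255.82)
q - 1*(-1837) = -14582/57 - 1*(-1837) = -14582/57 + 1837 = 90127/57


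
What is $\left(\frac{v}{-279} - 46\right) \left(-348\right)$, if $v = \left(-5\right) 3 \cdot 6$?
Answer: $\frac{492768}{31} \approx 15896.0$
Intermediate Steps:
$v = -90$ ($v = \left(-15\right) 6 = -90$)
$\left(\frac{v}{-279} - 46\right) \left(-348\right) = \left(- \frac{90}{-279} - 46\right) \left(-348\right) = \left(\left(-90\right) \left(- \frac{1}{279}\right) - 46\right) \left(-348\right) = \left(\frac{10}{31} - 46\right) \left(-348\right) = \left(- \frac{1416}{31}\right) \left(-348\right) = \frac{492768}{31}$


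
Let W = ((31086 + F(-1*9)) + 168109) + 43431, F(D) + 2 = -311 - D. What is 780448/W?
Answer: 390224/121161 ≈ 3.2207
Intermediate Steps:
F(D) = -313 - D (F(D) = -2 + (-311 - D) = -313 - D)
W = 242322 (W = ((31086 + (-313 - (-1)*9)) + 168109) + 43431 = ((31086 + (-313 - 1*(-9))) + 168109) + 43431 = ((31086 + (-313 + 9)) + 168109) + 43431 = ((31086 - 304) + 168109) + 43431 = (30782 + 168109) + 43431 = 198891 + 43431 = 242322)
780448/W = 780448/242322 = 780448*(1/242322) = 390224/121161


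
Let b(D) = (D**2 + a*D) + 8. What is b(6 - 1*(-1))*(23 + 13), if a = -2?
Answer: 1548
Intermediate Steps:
b(D) = 8 + D**2 - 2*D (b(D) = (D**2 - 2*D) + 8 = 8 + D**2 - 2*D)
b(6 - 1*(-1))*(23 + 13) = (8 + (6 - 1*(-1))**2 - 2*(6 - 1*(-1)))*(23 + 13) = (8 + (6 + 1)**2 - 2*(6 + 1))*36 = (8 + 7**2 - 2*7)*36 = (8 + 49 - 14)*36 = 43*36 = 1548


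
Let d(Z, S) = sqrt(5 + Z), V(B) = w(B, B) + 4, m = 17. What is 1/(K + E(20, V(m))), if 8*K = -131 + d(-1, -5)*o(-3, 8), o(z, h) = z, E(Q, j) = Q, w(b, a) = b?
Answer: 8/23 ≈ 0.34783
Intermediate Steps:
V(B) = 4 + B (V(B) = B + 4 = 4 + B)
K = -137/8 (K = (-131 + sqrt(5 - 1)*(-3))/8 = (-131 + sqrt(4)*(-3))/8 = (-131 + 2*(-3))/8 = (-131 - 6)/8 = (1/8)*(-137) = -137/8 ≈ -17.125)
1/(K + E(20, V(m))) = 1/(-137/8 + 20) = 1/(23/8) = 8/23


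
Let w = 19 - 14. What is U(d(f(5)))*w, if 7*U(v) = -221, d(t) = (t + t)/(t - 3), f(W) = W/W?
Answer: -1105/7 ≈ -157.86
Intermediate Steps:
f(W) = 1
d(t) = 2*t/(-3 + t) (d(t) = (2*t)/(-3 + t) = 2*t/(-3 + t))
U(v) = -221/7 (U(v) = (1/7)*(-221) = -221/7)
w = 5
U(d(f(5)))*w = -221/7*5 = -1105/7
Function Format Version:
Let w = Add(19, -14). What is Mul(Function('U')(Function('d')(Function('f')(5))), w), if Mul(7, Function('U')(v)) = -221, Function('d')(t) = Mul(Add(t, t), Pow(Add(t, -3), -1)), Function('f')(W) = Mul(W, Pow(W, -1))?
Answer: Rational(-1105, 7) ≈ -157.86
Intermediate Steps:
Function('f')(W) = 1
Function('d')(t) = Mul(2, t, Pow(Add(-3, t), -1)) (Function('d')(t) = Mul(Mul(2, t), Pow(Add(-3, t), -1)) = Mul(2, t, Pow(Add(-3, t), -1)))
Function('U')(v) = Rational(-221, 7) (Function('U')(v) = Mul(Rational(1, 7), -221) = Rational(-221, 7))
w = 5
Mul(Function('U')(Function('d')(Function('f')(5))), w) = Mul(Rational(-221, 7), 5) = Rational(-1105, 7)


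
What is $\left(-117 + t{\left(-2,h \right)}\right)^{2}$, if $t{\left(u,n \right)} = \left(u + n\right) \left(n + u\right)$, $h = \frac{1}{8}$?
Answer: $\frac{52751169}{4096} \approx 12879.0$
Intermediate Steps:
$h = \frac{1}{8} \approx 0.125$
$t{\left(u,n \right)} = \left(n + u\right)^{2}$ ($t{\left(u,n \right)} = \left(n + u\right) \left(n + u\right) = \left(n + u\right)^{2}$)
$\left(-117 + t{\left(-2,h \right)}\right)^{2} = \left(-117 + \left(\frac{1}{8} - 2\right)^{2}\right)^{2} = \left(-117 + \left(- \frac{15}{8}\right)^{2}\right)^{2} = \left(-117 + \frac{225}{64}\right)^{2} = \left(- \frac{7263}{64}\right)^{2} = \frac{52751169}{4096}$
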